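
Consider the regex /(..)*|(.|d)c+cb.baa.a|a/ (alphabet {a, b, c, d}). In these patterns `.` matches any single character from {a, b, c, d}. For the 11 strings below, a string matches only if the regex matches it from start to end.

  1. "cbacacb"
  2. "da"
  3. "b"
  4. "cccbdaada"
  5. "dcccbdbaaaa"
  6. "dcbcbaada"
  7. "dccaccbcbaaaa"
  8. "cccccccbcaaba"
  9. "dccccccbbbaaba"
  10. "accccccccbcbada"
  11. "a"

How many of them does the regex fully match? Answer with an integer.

1 → no match
2 → match
3 → no match
4 → no match
5 → match
6 → no match
7 → no match
8 → no match
9 → match
10 → no match
11 → match
Total matched: 4

4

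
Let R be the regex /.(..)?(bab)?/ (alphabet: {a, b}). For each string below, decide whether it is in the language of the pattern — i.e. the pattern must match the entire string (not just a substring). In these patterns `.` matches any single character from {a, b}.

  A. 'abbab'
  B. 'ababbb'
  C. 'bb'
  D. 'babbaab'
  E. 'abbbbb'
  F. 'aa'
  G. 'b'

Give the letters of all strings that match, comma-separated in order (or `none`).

A → no match
B → no match
C → no match
D → no match
E → no match
F → no match
G → match

G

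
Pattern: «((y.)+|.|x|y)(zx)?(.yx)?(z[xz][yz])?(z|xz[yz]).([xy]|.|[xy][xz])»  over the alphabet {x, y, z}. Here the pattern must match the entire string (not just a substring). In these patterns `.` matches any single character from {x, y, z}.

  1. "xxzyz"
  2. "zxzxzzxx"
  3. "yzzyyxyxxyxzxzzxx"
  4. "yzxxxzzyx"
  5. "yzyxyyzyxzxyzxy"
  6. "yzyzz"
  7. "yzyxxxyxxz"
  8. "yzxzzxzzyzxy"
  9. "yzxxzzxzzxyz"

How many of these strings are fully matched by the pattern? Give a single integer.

1

1. "xxzyz" → no match
2. "zxzxzzxx" → no match
3 → no match
4. "yzxxxzzyx" → no match
5 → match
6. "yzyzz" → no match
7. "yzyxxxyxxz" → no match
8. "yzxzzxzzyzxy" → no match
9. "yzxxzzxzzxyz" → no match
Total matched: 1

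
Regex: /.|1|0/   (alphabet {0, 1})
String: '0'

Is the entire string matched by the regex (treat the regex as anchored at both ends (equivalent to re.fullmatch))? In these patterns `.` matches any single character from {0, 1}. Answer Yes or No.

Yes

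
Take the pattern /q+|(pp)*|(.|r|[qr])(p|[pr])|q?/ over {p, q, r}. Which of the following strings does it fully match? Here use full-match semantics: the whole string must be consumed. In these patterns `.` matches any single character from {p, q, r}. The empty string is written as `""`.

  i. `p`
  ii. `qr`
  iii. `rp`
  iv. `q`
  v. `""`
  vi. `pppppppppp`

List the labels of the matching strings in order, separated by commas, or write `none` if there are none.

i → no match
ii → match
iii → match
iv → match
v → match
vi → match

ii, iii, iv, v, vi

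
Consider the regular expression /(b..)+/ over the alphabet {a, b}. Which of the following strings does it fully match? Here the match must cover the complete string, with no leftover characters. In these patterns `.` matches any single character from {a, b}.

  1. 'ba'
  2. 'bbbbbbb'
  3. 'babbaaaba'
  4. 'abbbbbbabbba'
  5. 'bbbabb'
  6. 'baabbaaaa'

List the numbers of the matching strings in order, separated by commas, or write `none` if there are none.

1 → no match
2 → no match
3 → no match
4 → no match — must start with 'b'
5 → no match
6 → no match

none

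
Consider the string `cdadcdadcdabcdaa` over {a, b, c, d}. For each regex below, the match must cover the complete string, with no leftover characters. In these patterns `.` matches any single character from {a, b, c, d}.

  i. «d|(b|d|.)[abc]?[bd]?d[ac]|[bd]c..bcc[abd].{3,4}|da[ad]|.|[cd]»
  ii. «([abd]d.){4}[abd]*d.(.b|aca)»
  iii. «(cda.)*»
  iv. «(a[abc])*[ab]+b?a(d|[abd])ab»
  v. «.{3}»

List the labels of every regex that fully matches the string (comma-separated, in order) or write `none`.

iii

i → no match
ii → no match
iii → match
iv → no match — must end with `ab`
v → no match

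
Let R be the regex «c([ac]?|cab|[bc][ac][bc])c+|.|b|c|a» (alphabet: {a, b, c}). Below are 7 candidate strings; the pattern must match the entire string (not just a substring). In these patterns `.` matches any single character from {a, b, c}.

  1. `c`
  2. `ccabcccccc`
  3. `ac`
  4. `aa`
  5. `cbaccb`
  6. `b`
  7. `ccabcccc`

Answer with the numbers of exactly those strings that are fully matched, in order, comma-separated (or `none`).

1 → match
2 → match
3 → no match
4 → no match
5 → no match
6 → match
7 → match

1, 2, 6, 7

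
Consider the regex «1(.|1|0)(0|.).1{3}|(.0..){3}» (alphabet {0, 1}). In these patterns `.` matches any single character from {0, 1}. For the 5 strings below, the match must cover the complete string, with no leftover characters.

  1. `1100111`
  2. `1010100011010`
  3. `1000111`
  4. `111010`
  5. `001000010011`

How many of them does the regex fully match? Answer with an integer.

1. `1100111` → match
2 → no match
3. `1000111` → match
4. `111010` → no match
5. `001000010011` → match
Total matched: 3

3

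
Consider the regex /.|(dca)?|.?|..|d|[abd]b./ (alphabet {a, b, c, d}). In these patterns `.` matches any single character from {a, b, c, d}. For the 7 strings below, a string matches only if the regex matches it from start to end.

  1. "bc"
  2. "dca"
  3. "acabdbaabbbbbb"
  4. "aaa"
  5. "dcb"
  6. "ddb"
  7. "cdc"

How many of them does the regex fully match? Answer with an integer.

1. "bc" → match
2. "dca" → match
3 → no match
4. "aaa" → no match
5. "dcb" → no match
6. "ddb" → no match
7. "cdc" → no match
Total matched: 2

2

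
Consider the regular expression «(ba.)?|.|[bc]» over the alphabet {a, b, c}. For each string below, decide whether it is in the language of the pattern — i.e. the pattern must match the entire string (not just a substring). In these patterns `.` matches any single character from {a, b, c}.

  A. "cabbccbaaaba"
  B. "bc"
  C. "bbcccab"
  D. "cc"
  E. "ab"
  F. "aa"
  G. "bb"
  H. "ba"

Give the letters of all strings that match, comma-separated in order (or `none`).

A → no match
B → no match
C → no match
D → no match
E → no match
F → no match
G → no match
H → no match

none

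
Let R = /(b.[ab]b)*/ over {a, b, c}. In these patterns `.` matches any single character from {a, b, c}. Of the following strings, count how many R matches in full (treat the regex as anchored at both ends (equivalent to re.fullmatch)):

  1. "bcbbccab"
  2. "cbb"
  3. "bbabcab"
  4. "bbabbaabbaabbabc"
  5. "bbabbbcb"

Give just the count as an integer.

0

1. "bcbbccab" → no match
2. "cbb" → no match
3. "bbabcab" → no match
4 → no match
5. "bbabbbcb" → no match
Total matched: 0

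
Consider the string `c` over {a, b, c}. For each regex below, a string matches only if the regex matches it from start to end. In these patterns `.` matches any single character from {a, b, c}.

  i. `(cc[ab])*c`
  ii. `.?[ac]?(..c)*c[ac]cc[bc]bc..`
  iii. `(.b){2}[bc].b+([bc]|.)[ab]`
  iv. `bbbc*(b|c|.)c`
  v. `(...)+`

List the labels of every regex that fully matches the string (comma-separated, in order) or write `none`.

i

i → match
ii → no match
iii → no match
iv → no match — must start with `bbb`
v → no match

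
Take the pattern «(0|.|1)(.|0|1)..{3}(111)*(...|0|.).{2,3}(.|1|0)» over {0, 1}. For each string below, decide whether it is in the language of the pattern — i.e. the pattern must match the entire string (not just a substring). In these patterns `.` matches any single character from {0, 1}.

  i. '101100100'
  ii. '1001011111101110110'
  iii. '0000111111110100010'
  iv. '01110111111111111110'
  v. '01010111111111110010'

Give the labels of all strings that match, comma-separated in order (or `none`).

i → no match
ii → no match
iii → match
iv → match
v → match

iii, iv, v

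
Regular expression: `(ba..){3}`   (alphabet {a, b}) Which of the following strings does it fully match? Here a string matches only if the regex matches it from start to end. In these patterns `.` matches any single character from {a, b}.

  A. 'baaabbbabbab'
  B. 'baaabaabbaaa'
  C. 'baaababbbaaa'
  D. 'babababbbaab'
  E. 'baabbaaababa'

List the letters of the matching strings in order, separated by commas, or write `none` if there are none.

B, C, D, E

A → no match
B → match
C → match
D → match
E → match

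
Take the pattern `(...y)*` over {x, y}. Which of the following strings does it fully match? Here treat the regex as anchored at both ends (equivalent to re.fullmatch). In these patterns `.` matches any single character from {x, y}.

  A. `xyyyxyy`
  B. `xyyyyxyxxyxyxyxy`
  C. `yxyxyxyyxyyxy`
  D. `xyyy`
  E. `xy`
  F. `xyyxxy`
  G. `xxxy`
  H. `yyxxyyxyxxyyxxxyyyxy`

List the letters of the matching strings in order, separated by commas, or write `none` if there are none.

A. `xyyyxyy` → no match
B → no match
C → no match
D. `xyyy` → match
E. `xy` → no match
F. `xyyxxy` → no match
G. `xxxy` → match
H → no match

D, G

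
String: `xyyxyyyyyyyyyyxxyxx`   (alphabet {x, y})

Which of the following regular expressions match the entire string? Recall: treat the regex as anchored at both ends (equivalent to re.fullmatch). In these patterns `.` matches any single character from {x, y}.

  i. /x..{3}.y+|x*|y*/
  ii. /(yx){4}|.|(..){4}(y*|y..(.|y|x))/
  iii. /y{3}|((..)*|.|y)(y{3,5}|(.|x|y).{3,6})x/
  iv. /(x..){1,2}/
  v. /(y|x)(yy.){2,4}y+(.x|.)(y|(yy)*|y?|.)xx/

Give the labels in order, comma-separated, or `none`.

iii, v

i → no match
ii → no match
iii → match
iv → no match
v → match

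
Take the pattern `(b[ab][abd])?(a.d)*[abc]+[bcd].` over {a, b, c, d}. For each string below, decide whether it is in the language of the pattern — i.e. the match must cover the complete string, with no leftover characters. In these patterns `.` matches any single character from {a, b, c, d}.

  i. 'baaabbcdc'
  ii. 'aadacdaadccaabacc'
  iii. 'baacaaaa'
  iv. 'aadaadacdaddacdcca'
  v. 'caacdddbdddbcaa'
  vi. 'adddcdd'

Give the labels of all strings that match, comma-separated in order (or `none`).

i → match
ii → match
iii → no match
iv → match
v → no match
vi → no match

i, ii, iv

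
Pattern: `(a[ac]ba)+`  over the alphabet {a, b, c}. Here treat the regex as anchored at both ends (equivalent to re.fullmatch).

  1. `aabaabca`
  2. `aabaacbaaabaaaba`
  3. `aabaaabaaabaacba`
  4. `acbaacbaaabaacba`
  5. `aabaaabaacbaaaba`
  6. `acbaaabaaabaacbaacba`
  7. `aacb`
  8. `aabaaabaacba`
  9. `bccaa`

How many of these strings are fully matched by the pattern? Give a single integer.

6

1 → no match — must end with `ba`
2 → match
3 → match
4 → match
5 → match
6 → match
7 → no match — must end with `ba`
8 → match
9 → no match — must start with `a`
Total matched: 6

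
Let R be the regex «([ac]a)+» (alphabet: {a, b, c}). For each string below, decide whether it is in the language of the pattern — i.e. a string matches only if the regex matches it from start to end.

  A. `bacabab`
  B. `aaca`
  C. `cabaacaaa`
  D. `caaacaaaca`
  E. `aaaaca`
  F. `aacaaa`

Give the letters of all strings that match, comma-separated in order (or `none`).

B, D, E, F

A. `bacabab` → no match — must end with `a`
B. `aaca` → match
C. `cabaacaaa` → no match
D. `caaacaaaca` → match
E. `aaaaca` → match
F. `aacaaa` → match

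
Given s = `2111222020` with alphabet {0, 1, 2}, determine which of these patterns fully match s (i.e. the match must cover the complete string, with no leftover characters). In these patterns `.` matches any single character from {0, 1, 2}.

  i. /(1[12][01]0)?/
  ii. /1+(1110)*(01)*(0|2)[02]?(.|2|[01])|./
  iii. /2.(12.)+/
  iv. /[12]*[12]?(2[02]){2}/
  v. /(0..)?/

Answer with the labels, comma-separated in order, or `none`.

i → no match
ii → no match
iii → no match
iv → match
v → no match

iv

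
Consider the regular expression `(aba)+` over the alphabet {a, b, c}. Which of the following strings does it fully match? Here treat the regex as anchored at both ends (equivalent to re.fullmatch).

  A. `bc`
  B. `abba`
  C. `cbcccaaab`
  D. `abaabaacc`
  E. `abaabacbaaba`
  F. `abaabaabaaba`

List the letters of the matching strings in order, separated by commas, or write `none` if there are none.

A → no match — must start with `aba`
B → no match — must start with `aba`
C → no match — must start with `aba`
D → no match — must end with `aba`
E → no match
F → match

F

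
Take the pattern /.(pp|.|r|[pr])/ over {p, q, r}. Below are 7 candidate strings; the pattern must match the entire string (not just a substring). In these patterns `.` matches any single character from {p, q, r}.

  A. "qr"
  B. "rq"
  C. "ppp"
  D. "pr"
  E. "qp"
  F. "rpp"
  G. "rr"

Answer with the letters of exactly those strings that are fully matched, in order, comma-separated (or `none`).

A. "qr" → match
B. "rq" → match
C. "ppp" → match
D. "pr" → match
E. "qp" → match
F. "rpp" → match
G. "rr" → match

A, B, C, D, E, F, G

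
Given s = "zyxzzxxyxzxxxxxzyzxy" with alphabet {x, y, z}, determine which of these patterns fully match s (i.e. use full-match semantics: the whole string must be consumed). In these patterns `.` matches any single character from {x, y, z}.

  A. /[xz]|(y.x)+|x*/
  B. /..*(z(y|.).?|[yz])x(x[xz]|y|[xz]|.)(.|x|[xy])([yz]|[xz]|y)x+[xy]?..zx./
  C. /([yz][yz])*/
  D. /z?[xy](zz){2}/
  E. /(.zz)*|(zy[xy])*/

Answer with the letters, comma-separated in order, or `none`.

A → no match
B → match
C → no match
D → no match — must end with "zz"
E → no match

B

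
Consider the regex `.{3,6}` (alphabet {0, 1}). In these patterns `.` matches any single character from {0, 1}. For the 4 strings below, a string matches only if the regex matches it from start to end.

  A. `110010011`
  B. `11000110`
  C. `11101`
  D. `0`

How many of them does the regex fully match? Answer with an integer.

1

A → no match
B → no match
C → match
D → no match
Total matched: 1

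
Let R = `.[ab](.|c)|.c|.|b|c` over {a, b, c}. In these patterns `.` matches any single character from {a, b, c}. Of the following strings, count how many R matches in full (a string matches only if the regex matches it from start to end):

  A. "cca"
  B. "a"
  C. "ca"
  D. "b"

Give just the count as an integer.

A. "cca" → no match
B. "a" → match
C. "ca" → no match
D. "b" → match
Total matched: 2

2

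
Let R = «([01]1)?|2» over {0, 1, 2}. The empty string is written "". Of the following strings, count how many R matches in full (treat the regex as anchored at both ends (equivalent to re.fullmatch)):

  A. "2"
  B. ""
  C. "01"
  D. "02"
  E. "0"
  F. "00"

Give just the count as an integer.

A → match
B → match
C → match
D → no match
E → no match
F → no match
Total matched: 3

3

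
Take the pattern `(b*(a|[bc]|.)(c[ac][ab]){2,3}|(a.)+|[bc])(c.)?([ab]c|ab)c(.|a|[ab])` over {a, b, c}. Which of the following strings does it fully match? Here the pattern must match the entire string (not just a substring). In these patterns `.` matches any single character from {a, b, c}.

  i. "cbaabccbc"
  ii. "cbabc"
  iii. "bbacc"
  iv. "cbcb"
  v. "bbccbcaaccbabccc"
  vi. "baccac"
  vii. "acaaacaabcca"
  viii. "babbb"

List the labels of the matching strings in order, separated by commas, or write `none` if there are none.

i. "cbaabccbc" → no match
ii. "cbabc" → no match
iii. "bbacc" → no match
iv. "cbcb" → no match
v → no match
vi. "baccac" → no match
vii. "acaaacaabcca" → match
viii. "babbb" → no match

vii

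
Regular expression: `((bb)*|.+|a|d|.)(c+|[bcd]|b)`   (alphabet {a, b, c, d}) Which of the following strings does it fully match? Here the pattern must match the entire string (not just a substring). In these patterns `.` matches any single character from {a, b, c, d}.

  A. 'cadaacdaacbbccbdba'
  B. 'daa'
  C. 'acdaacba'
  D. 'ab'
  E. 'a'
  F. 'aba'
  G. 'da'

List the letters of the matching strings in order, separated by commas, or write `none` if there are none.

D

A → no match
B → no match
C → no match
D → match
E → no match
F → no match
G → no match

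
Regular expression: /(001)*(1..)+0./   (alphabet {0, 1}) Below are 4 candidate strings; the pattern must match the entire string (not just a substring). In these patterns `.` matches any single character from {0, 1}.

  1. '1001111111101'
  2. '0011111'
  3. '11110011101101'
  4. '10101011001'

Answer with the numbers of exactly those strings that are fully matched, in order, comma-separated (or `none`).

1 → no match
2 → no match
3 → no match
4 → no match

none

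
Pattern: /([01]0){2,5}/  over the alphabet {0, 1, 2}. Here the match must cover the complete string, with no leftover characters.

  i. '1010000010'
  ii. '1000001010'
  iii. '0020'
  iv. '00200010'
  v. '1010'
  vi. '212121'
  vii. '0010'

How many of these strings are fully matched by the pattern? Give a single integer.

4

i → match
ii → match
iii → no match
iv → no match
v → match
vi → no match — must end with '0'
vii → match
Total matched: 4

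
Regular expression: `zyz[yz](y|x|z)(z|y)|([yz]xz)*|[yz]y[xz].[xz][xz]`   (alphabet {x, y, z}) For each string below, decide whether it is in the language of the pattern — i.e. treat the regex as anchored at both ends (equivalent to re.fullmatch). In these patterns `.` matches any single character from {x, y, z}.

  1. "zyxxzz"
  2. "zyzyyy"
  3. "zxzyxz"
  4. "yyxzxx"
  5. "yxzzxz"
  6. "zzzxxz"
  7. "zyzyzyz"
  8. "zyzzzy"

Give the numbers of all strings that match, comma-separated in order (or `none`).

1, 2, 3, 4, 5, 8

1 → match
2 → match
3 → match
4 → match
5 → match
6 → no match
7 → no match
8 → match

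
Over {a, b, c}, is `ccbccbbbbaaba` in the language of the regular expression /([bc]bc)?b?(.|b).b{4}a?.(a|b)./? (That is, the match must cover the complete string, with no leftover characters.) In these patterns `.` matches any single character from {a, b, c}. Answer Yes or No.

No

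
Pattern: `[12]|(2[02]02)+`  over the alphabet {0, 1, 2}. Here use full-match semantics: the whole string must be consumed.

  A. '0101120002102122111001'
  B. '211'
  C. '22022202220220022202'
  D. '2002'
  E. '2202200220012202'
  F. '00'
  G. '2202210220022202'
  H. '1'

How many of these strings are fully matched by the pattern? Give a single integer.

A → no match
B → no match
C → match
D → match
E → no match
F → no match
G → no match
H → match
Total matched: 3

3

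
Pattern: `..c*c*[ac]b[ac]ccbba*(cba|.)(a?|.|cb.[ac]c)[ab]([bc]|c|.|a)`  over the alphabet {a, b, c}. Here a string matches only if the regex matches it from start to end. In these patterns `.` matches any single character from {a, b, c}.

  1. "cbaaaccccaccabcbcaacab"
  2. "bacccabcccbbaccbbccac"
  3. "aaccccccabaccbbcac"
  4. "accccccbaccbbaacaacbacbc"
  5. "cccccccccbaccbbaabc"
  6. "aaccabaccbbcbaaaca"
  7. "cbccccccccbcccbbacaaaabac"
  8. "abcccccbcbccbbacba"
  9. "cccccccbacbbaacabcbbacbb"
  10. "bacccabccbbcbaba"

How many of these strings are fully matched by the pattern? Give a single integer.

1 → no match
2 → match
3 → match
4 → no match
5 → match
6 → no match
7 → no match
8 → no match
9 → no match
10 → no match
Total matched: 3

3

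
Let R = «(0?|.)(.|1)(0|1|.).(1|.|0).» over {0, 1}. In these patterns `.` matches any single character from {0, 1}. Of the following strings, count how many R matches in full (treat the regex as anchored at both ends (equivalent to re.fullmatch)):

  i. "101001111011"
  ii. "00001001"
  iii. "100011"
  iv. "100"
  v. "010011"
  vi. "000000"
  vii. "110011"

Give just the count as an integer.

i → no match
ii → no match
iii → match
iv → no match
v → match
vi → match
vii → match
Total matched: 4

4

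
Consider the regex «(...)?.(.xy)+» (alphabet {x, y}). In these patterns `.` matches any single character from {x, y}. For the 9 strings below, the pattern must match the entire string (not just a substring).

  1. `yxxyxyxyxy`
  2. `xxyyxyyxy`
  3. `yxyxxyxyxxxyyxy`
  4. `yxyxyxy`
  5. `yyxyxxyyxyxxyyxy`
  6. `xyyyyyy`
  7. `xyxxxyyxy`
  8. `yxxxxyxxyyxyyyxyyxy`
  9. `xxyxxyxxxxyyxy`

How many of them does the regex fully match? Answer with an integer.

1 → no match
2 → no match
3 → no match
4 → match
5 → match
6 → no match — must end with `xy`
7 → no match
8 → no match
9 → no match
Total matched: 2

2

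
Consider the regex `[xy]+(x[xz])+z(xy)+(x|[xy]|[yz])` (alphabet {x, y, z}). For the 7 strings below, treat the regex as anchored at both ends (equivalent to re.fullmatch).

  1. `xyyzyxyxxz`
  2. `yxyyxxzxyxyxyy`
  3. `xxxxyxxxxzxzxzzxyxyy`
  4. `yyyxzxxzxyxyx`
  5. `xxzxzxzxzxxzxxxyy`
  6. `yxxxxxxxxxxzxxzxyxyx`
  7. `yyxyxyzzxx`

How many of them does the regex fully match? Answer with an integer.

1. `xyyzyxyxxz` → no match
2 → match
3 → match
4 → match
5 → no match
6 → match
7. `yyxyxyzzxx` → no match
Total matched: 4

4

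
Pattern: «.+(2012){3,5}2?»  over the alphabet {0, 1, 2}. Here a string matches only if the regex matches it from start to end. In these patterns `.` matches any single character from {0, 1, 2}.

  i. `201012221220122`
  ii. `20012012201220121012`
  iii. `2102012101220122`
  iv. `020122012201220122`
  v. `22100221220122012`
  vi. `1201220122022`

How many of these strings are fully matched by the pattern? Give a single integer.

i → no match
ii → no match
iii → no match
iv → match
v → no match
vi → no match
Total matched: 1

1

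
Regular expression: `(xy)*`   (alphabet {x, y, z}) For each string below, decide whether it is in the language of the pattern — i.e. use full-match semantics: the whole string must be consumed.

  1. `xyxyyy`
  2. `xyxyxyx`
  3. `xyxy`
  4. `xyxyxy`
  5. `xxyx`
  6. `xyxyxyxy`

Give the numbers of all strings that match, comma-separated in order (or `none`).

1 → no match
2 → no match
3 → match
4 → match
5 → no match
6 → match

3, 4, 6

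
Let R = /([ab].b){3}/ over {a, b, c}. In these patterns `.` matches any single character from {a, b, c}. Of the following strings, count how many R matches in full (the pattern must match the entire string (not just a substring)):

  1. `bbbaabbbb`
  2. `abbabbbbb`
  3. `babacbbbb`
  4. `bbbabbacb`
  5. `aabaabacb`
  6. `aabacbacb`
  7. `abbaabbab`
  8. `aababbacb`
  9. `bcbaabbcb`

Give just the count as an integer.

9

1 → match
2 → match
3 → match
4 → match
5 → match
6 → match
7 → match
8 → match
9 → match
Total matched: 9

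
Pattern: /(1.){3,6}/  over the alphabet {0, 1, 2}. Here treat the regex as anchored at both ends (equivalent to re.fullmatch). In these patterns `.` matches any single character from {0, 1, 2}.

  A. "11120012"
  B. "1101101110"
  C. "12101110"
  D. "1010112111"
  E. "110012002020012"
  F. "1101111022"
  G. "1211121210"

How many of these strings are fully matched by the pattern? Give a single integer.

2

A → no match
B → no match
C → match
D → no match
E → no match
F → no match
G → match
Total matched: 2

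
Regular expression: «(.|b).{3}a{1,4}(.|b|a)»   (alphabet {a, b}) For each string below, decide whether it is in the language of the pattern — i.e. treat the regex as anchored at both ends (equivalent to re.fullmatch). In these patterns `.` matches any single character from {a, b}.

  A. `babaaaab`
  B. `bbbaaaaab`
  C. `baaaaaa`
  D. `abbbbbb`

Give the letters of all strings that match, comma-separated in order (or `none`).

A, B, C

A → match
B → match
C → match
D → no match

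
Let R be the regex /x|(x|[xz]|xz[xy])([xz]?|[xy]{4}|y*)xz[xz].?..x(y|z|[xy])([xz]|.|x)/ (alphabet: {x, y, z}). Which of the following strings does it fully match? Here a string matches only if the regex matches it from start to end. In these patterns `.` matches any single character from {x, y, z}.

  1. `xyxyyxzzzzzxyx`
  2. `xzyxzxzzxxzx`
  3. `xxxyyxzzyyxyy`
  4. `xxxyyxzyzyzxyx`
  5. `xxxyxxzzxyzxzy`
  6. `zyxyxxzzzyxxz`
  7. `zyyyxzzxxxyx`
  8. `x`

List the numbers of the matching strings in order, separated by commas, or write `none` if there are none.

1 → match
2 → match
3 → match
4 → no match
5 → match
6 → match
7 → match
8 → match

1, 2, 3, 5, 6, 7, 8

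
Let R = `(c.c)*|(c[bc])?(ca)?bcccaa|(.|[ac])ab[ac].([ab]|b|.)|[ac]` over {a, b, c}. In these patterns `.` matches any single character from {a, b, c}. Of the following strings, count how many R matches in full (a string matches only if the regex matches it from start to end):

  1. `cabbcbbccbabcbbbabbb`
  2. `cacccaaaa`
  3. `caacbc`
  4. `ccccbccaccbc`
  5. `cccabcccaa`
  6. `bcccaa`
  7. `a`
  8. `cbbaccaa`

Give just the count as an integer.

1 → no match
2 → no match
3 → no match
4 → match
5 → match
6 → match
7 → match
8 → no match
Total matched: 4

4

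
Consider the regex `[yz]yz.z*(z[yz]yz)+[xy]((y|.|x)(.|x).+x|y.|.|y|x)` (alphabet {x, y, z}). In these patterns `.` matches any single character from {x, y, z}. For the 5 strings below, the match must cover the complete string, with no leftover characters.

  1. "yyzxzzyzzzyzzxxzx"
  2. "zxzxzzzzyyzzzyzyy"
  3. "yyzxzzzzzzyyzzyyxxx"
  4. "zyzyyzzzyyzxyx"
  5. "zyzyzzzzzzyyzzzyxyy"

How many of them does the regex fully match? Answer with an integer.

1 → no match
2 → no match
3 → no match
4 → no match
5 → no match
Total matched: 0

0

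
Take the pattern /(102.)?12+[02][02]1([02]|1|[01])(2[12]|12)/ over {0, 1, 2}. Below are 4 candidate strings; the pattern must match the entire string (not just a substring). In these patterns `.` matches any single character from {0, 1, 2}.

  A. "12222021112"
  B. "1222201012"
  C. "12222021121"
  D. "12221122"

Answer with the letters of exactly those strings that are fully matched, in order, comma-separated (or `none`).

A, B, C, D

A. "12222021112" → match
B. "1222201012" → match
C. "12222021121" → match
D. "12221122" → match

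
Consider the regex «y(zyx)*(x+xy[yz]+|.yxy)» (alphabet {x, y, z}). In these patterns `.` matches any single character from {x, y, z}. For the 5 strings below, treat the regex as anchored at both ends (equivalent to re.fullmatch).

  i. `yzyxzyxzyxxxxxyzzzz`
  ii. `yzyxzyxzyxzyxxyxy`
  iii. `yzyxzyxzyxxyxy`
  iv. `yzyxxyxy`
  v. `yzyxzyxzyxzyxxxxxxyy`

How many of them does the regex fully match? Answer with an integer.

5

i → match
ii → match
iii → match
iv → match
v → match
Total matched: 5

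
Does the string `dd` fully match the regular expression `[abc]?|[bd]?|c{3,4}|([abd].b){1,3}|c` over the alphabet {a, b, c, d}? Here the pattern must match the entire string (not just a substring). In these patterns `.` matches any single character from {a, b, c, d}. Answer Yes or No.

No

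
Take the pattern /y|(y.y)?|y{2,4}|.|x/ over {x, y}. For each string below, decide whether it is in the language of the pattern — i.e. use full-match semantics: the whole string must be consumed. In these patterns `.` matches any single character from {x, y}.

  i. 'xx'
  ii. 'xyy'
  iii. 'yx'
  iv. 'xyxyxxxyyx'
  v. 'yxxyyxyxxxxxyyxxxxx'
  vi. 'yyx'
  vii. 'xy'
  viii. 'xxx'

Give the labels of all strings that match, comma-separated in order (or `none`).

i → no match
ii → no match
iii → no match
iv → no match
v → no match
vi → no match
vii → no match
viii → no match

none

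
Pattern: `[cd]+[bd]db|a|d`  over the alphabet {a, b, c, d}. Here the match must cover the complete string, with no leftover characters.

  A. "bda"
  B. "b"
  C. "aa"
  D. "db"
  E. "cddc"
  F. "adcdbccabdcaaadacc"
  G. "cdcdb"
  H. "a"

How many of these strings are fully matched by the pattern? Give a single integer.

1

A → no match
B → no match
C → no match
D → no match
E → no match
F → no match
G → no match
H → match
Total matched: 1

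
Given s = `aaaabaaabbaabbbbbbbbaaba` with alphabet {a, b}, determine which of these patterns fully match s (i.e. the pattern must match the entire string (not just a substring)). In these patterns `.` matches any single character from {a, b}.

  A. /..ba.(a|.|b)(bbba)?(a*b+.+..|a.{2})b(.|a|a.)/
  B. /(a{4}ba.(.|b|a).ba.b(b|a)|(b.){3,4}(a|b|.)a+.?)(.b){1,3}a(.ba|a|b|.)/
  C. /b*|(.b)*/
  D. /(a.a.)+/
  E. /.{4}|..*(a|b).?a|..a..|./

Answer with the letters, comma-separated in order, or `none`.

B, E

A → no match
B → match
C → no match
D → no match
E → match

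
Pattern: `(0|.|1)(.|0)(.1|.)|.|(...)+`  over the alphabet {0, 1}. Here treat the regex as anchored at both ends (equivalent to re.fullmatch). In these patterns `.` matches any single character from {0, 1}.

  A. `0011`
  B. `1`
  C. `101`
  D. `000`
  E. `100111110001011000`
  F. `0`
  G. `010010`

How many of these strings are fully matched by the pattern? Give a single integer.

A → match
B → match
C → match
D → match
E → match
F → match
G → match
Total matched: 7

7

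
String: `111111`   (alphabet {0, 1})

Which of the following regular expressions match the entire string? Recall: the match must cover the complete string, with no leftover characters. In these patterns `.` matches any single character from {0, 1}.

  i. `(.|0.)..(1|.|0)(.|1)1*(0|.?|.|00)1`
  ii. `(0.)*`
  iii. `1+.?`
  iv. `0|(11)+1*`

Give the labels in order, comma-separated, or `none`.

i → match
ii → no match
iii → match
iv → match

i, iii, iv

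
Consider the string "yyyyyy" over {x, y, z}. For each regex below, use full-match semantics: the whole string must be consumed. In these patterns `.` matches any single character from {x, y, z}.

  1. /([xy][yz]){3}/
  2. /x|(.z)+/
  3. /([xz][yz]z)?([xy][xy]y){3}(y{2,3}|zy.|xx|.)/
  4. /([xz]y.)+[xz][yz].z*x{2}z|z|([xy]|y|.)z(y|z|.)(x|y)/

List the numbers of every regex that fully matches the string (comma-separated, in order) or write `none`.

1 → match
2 → no match
3 → no match
4 → no match

1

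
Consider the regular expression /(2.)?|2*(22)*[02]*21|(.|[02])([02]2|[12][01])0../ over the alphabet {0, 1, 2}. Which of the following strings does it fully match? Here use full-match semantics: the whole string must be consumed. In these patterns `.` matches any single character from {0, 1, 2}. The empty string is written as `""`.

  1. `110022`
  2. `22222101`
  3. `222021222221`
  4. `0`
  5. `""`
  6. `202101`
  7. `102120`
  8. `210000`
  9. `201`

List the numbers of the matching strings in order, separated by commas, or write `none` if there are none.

1, 5, 8

1 → match
2 → no match
3 → no match
4 → no match
5 → match
6 → no match
7 → no match
8 → match
9 → no match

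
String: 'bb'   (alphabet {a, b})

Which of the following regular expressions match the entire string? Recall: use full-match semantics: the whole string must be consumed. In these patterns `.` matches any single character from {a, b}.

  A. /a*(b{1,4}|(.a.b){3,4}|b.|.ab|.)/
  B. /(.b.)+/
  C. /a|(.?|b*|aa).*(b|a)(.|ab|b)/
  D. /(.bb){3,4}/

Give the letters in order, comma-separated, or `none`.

A → match
B → no match
C → match
D → no match

A, C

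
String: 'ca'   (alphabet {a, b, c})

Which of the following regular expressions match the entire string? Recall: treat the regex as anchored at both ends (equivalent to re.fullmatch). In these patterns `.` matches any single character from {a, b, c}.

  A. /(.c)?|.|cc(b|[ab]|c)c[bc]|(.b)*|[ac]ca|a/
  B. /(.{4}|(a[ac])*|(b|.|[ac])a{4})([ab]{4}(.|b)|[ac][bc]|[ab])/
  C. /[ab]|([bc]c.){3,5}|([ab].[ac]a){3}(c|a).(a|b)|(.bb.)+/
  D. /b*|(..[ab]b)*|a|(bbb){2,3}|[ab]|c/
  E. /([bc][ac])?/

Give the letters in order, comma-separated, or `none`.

E

A → no match
B → no match
C → no match
D → no match
E → match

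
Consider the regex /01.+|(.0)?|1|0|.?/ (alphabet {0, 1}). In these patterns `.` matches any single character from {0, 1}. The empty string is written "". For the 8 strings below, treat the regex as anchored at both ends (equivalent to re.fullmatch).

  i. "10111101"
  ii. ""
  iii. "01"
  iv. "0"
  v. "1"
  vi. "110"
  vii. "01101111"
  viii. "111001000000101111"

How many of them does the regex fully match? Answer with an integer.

4

i → no match
ii → match
iii → no match
iv → match
v → match
vi → no match
vii → match
viii → no match
Total matched: 4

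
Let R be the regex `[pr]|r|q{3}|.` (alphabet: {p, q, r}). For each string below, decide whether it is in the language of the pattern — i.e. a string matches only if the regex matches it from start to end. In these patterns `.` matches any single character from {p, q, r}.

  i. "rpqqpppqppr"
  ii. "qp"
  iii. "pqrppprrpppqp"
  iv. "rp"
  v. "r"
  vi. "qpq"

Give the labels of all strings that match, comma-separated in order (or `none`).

v

i. "rpqqpppqppr" → no match
ii. "qp" → no match
iii → no match
iv. "rp" → no match
v. "r" → match
vi. "qpq" → no match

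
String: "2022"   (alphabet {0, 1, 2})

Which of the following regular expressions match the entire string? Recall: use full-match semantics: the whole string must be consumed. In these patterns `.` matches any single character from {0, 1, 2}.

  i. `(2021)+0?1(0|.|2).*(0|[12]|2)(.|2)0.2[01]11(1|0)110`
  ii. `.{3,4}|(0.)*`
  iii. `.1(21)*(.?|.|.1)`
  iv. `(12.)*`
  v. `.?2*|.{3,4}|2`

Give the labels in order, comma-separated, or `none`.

i → no match — must start with "2021"
ii → match
iii → no match
iv → no match
v → match

ii, v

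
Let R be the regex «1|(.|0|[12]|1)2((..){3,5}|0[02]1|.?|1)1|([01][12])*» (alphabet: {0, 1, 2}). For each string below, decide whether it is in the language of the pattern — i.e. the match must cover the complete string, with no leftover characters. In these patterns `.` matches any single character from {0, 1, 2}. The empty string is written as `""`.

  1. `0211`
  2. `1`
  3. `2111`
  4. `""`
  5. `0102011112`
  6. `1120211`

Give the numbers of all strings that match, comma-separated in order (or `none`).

1, 2, 4, 5

1 → match
2 → match
3 → no match
4 → match
5 → match
6 → no match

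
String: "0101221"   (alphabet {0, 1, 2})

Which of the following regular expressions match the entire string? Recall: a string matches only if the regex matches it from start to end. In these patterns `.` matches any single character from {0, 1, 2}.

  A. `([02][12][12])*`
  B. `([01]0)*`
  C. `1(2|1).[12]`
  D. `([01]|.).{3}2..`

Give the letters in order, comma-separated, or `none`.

A → no match
B → no match
C → no match — must start with "1"
D → match

D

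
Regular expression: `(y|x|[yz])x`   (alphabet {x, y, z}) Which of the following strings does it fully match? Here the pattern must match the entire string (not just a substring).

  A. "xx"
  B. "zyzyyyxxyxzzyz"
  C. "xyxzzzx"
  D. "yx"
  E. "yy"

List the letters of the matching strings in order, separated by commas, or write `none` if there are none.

A, D

A → match
B → no match — must end with "x"
C → no match
D → match
E → no match — must end with "x"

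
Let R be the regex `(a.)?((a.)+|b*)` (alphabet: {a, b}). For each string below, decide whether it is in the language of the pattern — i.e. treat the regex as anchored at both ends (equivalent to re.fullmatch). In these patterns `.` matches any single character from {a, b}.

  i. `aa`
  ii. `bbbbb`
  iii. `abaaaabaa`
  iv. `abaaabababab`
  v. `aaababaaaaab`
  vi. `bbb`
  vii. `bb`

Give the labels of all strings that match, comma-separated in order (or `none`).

i. `aa` → match
ii. `bbbbb` → match
iii. `abaaaabaa` → no match
iv. `abaaabababab` → match
v. `aaababaaaaab` → match
vi. `bbb` → match
vii. `bb` → match

i, ii, iv, v, vi, vii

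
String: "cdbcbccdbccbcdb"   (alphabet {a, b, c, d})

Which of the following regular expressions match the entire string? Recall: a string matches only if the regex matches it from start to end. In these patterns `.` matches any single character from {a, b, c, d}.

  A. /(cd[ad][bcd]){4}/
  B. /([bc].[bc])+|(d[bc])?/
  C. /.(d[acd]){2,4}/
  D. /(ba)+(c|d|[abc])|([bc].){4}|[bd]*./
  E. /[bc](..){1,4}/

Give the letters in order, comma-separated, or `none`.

B

A → no match
B → match
C → no match
D → no match
E → no match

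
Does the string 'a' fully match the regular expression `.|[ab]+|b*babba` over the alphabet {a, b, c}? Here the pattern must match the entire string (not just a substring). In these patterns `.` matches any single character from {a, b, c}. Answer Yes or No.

Yes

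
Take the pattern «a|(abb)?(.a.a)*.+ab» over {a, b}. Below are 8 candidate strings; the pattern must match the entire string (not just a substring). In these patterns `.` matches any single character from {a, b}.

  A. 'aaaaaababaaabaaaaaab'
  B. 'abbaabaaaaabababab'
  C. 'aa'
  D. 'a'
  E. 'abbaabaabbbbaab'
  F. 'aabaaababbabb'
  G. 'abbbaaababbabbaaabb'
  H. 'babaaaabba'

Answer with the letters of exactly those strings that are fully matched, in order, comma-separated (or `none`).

A, B, D, E

A → match
B → match
C → no match
D → match
E → match
F → no match
G → no match
H → no match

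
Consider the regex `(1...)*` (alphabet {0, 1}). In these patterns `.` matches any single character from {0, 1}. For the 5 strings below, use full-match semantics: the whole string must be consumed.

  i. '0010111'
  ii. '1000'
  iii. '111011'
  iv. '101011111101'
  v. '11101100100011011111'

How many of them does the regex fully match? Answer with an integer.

3

i → no match
ii → match
iii → no match
iv → match
v → match
Total matched: 3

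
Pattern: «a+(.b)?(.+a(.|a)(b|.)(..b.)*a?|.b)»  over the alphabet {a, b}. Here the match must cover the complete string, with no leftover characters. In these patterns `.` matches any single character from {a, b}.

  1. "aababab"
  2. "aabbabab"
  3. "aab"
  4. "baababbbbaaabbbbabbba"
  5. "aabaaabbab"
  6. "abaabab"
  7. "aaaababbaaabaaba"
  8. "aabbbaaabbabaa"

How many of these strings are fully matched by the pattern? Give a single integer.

1. "aababab" → no match
2. "aabbabab" → no match
3. "aab" → match
4 → no match — must start with "a"
5. "aabaaabbab" → no match
6. "abaabab" → no match
7 → match
8 → match
Total matched: 3

3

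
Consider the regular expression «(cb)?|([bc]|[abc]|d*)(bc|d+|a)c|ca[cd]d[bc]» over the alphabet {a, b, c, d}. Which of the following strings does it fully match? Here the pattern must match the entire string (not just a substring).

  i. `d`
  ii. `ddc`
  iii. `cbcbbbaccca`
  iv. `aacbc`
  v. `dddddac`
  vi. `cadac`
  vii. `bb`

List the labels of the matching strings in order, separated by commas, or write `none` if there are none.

ii, v

i → no match
ii → match
iii → no match
iv → no match
v → match
vi → no match
vii → no match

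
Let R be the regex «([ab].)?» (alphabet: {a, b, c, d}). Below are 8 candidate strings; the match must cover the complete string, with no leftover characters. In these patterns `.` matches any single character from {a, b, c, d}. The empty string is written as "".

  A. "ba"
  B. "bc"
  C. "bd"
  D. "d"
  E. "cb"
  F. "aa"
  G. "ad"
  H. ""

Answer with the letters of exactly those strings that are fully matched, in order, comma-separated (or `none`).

A → match
B → match
C → match
D → no match
E → no match
F → match
G → match
H → match

A, B, C, F, G, H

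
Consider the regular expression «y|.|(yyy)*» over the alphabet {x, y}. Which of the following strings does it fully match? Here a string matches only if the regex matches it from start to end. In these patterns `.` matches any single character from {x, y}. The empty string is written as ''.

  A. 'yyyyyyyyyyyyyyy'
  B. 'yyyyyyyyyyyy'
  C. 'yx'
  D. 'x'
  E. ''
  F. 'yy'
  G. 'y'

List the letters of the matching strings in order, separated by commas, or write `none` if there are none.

A → match
B → match
C → no match
D → match
E → match
F → no match
G → match

A, B, D, E, G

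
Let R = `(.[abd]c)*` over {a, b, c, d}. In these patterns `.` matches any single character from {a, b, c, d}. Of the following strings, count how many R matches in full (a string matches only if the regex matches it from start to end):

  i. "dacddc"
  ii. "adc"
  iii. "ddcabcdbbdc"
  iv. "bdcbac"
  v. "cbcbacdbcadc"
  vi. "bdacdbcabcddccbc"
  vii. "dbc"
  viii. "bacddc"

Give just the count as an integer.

i → match
ii → match
iii → no match
iv → match
v → match
vi → no match
vii → match
viii → match
Total matched: 6

6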